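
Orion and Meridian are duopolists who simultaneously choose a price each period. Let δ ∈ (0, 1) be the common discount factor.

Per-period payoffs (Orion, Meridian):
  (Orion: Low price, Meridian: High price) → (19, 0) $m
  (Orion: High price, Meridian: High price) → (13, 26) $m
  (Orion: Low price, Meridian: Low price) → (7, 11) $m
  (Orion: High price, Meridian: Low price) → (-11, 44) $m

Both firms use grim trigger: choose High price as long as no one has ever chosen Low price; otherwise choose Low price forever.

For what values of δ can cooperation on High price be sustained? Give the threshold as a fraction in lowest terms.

6/11

Orion: cooperation gives 13 each period; deviation gives 19 once then 7 forever.
  13/(1−δ) ≥ 19 + 7δ/(1−δ) ⇒ δ ≥ 6/12 = 1/2.
Meridian: cooperation gives 26 each period; deviation gives 44 once then 11 forever.
  δ ≥ 18/33 = 6/11.
Both must hold, so the binding constraint is Meridian's: δ ≥ 6/11.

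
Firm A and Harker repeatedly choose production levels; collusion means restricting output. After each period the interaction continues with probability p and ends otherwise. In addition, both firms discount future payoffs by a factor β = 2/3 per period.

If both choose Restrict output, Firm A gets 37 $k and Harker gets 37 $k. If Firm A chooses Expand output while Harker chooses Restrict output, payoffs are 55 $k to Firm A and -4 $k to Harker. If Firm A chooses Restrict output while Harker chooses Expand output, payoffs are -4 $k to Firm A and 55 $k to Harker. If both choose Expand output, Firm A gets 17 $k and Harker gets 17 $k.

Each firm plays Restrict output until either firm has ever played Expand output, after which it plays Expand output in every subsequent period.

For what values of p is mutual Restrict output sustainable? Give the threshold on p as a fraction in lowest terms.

27/38

Expected continuation weight on next period's payoff is β·p = 2/3·p, which plays the role of the discount factor.
Cooperation requires 2/3·p ≥ (55−37)/(55−17) = 9/19, hence p ≥ 27/38.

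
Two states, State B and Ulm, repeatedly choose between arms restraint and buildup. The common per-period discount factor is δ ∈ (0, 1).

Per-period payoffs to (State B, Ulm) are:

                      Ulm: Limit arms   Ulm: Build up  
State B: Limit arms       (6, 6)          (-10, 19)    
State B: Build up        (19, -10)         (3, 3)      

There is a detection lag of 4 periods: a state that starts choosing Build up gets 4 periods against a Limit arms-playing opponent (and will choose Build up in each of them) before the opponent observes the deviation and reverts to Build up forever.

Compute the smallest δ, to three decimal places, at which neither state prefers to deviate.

0.949

The best deviation is to choose Build up for all 4 undetected periods, earning 19 each, then 3 forever once detected.
Deviation value: 19(1−δ^4)/(1−δ) + 3δ^4/(1−δ); cooperation value: 6/(1−δ).
IC: 6 ≥ 19(1−δ^4) + 3δ^4 = 19 − 16δ^4.
So δ^4 ≥ 13/16, giving δ ≥ (13/16)^(1/4) ≈ 0.949.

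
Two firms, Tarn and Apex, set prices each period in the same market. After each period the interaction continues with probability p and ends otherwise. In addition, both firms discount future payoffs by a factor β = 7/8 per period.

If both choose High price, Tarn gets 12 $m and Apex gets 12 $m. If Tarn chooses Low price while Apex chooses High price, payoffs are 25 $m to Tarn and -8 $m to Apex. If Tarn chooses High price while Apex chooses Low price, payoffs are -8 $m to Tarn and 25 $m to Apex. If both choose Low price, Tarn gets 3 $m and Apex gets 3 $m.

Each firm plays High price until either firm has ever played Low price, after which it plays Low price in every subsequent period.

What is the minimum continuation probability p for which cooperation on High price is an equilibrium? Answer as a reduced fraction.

52/77

With continuation probability p and discount β, the effective per-period discount factor is βp.
Grim-trigger IC: βp ≥ (25−12)/(25−3) = 13/22.
So p ≥ (13/22)/(7/8) = 52/77.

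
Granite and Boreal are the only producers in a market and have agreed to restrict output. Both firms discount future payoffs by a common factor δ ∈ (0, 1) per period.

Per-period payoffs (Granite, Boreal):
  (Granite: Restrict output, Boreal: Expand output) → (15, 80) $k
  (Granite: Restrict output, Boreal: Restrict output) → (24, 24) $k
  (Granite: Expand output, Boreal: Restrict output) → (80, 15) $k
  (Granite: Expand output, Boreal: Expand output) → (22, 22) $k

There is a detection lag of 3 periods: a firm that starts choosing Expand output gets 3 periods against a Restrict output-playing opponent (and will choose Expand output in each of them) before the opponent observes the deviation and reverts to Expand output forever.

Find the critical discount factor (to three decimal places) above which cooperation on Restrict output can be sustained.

A deviator earns 80 for 3 periods, then 22 forever; cooperating earns 24 forever. Multiplying the IC by (1−δ):
24 ≥ 80(1−δ^3) + 22δ^3, so 58·δ^3 ≥ 56 and δ^3 ≥ 28/29.
δ ≥ (28/29)^(1/3) ≈ 0.988.

0.988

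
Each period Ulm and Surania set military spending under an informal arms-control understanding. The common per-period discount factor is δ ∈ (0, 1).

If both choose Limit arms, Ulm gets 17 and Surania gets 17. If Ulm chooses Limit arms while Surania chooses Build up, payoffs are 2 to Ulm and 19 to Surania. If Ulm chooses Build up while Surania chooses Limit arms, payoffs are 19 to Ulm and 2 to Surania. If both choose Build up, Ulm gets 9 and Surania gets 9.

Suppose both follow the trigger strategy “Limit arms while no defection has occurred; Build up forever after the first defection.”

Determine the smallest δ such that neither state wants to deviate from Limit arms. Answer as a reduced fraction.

Cooperation forever yields 17 each period: 17/(1−δ).
Deviating yields 19 once, then 9 forever: 19 + 9δ/(1−δ).
No profitable deviation requires 17/(1−δ) ≥ 19 + 9δ/(1−δ).
Multiplying by (1−δ): 17 ≥ 19(1−δ) + 9δ = 19 − 10δ.
So 10δ ≥ 2, i.e. δ ≥ 2/10 = 1/5.

1/5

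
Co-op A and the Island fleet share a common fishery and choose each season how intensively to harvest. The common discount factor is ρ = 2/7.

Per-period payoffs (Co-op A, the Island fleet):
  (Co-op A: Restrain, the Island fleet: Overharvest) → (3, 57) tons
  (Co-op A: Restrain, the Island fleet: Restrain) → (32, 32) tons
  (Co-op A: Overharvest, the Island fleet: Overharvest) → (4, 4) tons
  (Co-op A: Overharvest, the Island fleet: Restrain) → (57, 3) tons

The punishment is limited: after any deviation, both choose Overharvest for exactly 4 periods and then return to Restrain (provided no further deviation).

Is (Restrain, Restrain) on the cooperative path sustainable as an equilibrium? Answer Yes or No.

No

A one-shot deviation gives 57 now, then 4 for 4 periods, then back to 32.
Gain from deviating: (57−32) today; loss: (32−4) in each of the next 4 periods.
No-deviation condition: (32−4)(ρ+…+ρ^4) ≥ 57−32, i.e. ρ+…+ρ^4 ≥ 25/28.
At ρ = 2/7: ρ+…+ρ^4 = 0.3973 < 0.8929.
So cooperation is not sustainable.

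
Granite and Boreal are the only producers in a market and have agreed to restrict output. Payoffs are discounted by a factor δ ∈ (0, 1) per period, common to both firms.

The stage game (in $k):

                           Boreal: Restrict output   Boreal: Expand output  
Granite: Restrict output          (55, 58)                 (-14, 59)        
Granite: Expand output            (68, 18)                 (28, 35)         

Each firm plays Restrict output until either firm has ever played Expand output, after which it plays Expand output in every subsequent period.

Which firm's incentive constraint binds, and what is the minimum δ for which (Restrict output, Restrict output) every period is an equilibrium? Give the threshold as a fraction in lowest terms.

Granite; δ ≥ 13/40

For Granite: deviation gain 68−55 = 13, per-period punishment loss 55−28 = 27. IC gives δ ≥ 13/40.
For Boreal: gain 1, loss 23 per period, so δ ≥ 1/24.
The tighter constraint is Granite's, so cooperation needs δ ≥ 13/40.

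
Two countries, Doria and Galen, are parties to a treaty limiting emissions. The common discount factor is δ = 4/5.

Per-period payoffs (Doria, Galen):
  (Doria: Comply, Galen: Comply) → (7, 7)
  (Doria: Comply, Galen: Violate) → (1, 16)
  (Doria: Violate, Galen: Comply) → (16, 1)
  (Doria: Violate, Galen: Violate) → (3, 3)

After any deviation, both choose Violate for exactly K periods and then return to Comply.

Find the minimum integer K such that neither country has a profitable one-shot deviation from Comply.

No profitable deviation requires (7−3)(δ+…+δ^K) ≥ 16−7, i.e. δ+…+δ^K ≥ 9/4 ≈ 2.2500.
With δ = 4/5, the partial sums are K=1: 0.8000, K=2: 1.4400, K=3: 1.9520, K=4: 2.3616.
K = 4 is the first length at which the sum reaches 2.2500.

4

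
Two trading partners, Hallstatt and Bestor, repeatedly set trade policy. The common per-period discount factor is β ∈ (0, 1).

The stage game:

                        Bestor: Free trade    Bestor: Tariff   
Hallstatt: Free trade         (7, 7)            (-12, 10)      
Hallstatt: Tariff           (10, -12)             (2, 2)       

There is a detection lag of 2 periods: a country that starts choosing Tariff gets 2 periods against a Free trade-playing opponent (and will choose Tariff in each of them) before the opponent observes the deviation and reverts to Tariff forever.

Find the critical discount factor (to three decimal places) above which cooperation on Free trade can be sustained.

Deviating for the 2 undetected periods gains 10−7 = 3 per period over cooperation, then loses 7−2 = 5 per period forever once punishment starts.
Gain: 3(1 + β + … + β^1); loss: 5·β^2/(1−β).
No profitable deviation ⇔ 3(1−β^2) ≤ 5·β^2, i.e. β^2 ≥ 3/(3+5) = 3/8.
Hence β ≥ (3/8)^(1/2) ≈ 0.612.

0.612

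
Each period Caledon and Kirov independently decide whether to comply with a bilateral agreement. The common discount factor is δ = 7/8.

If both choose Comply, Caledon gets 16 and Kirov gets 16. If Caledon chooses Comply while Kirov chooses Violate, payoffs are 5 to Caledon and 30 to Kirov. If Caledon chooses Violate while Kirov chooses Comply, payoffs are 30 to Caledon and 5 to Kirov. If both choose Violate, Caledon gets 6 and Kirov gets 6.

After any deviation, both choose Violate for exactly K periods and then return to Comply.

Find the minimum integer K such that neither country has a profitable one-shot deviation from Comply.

Need Σ_{k=1}^{K} δ^k ≥ (30−16)/(16−6) = 1.4000 at δ = 7/8.
At K = 1 the sum is 0.8750 < 1.4000; at K = 2 it is 1.6406 ≥ 1.4000.
So the minimum punishment length is K = 2.

2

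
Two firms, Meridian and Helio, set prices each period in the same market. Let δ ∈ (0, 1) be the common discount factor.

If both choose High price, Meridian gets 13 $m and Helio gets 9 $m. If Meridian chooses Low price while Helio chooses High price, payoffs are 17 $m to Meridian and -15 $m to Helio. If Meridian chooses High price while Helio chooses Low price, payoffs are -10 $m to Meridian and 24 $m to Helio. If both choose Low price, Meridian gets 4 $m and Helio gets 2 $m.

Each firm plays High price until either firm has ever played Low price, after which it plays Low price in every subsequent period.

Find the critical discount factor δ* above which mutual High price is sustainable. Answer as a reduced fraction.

Meridian's threshold: (17−13)/(17−4) = 4/13.
Helio's threshold: (24−9)/(24−2) = 15/22.
4/13 < 15/22, so Helio binds and δ* = 15/22.

15/22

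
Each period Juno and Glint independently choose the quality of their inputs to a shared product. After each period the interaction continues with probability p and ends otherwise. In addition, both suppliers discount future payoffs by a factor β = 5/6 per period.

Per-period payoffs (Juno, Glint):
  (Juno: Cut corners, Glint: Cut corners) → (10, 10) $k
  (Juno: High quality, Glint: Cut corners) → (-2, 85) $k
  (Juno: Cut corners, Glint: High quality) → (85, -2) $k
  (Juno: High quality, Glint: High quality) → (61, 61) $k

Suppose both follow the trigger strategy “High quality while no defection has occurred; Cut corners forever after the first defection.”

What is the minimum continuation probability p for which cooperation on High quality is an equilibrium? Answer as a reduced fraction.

With continuation probability p and discount β, the effective per-period discount factor is βp.
Grim-trigger IC: βp ≥ (85−61)/(85−10) = 8/25.
So p ≥ (8/25)/(5/6) = 48/125.

48/125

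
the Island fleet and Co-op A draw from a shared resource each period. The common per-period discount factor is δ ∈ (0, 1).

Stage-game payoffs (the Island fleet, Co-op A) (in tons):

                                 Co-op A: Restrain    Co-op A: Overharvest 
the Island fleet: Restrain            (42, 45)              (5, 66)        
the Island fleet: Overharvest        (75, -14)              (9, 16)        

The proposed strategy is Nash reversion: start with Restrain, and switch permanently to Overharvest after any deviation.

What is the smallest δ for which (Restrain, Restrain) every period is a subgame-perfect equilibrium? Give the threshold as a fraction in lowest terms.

the Island fleet's threshold: (75−42)/(75−9) = 1/2.
Co-op A's threshold: (66−45)/(66−16) = 21/50.
1/2 > 21/50, so the Island fleet binds and δ* = 1/2.

1/2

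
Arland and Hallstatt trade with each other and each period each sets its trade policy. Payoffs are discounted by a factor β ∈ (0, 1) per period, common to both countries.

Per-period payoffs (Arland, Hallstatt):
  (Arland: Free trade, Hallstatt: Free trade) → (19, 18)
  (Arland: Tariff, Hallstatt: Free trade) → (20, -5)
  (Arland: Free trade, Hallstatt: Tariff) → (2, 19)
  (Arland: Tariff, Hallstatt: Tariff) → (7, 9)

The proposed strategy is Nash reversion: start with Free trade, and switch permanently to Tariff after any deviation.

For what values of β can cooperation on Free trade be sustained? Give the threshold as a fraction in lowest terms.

1/10

Arland: cooperation gives 19 each period; deviation gives 20 once then 7 forever.
  19/(1−β) ≥ 20 + 7β/(1−β) ⇒ β ≥ 1/13.
Hallstatt: cooperation gives 18 each period; deviation gives 19 once then 9 forever.
  β ≥ 1/10.
Both must hold, so the binding constraint is Hallstatt's: β ≥ 1/10.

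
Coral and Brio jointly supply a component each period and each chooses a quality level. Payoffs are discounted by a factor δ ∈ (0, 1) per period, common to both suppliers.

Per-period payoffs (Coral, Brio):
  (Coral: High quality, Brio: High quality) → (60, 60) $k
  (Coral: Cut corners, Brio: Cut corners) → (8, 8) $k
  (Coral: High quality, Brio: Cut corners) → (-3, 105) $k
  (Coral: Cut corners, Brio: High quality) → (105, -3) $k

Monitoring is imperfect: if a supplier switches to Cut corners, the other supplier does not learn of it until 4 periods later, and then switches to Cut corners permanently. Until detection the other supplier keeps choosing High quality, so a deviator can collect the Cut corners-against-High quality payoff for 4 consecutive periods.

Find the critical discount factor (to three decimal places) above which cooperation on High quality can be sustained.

0.825

A deviator earns 105 for 4 periods, then 8 forever; cooperating earns 60 forever. Multiplying the IC by (1−δ):
60 ≥ 105(1−δ^4) + 8δ^4, so 97·δ^4 ≥ 45 and δ^4 ≥ 45/97.
δ ≥ (45/97)^(1/4) ≈ 0.825.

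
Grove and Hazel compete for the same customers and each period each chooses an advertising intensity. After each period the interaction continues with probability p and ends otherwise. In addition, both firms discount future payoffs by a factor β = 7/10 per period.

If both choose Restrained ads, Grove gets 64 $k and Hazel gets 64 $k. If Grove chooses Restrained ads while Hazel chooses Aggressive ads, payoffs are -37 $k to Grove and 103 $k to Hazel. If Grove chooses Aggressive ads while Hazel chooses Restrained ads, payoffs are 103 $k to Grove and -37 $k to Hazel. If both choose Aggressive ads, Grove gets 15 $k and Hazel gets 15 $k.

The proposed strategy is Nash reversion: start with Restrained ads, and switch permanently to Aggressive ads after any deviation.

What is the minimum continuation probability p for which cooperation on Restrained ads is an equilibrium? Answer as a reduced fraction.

195/308

With continuation probability p and discount β, the effective per-period discount factor is βp.
Grim-trigger IC: βp ≥ (103−64)/(103−15) = 39/88.
So p ≥ (39/88)/(7/10) = 195/308.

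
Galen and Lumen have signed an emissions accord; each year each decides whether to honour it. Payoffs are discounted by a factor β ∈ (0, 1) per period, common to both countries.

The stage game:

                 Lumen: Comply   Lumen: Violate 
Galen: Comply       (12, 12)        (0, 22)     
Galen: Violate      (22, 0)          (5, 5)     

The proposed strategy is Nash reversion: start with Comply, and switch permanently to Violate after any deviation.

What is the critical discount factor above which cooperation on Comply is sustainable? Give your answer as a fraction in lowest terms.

Cooperation forever yields 12 each period: 12/(1−β).
Deviating yields 22 once, then 5 forever: 22 + 5β/(1−β).
No profitable deviation requires 12/(1−β) ≥ 22 + 5β/(1−β).
Multiplying by (1−β): 12 ≥ 22(1−β) + 5β = 22 − 17β.
So 17β ≥ 10, i.e. β ≥ 10/17.

10/17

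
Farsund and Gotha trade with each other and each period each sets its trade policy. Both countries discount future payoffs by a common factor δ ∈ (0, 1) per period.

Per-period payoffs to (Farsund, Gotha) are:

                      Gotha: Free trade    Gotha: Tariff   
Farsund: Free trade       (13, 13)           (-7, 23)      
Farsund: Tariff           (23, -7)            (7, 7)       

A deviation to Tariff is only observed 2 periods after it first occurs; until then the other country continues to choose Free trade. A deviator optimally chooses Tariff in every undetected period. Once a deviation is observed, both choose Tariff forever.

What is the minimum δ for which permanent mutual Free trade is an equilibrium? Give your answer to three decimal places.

Deviating for the 2 undetected periods gains 23−13 = 10 per period over cooperation, then loses 13−7 = 6 per period forever once punishment starts.
Gain: 10(1 + δ + … + δ^1); loss: 6·δ^2/(1−δ).
No profitable deviation ⇔ 10(1−δ^2) ≤ 6·δ^2, i.e. δ^2 ≥ 10/(10+6) = 5/8.
Hence δ ≥ (5/8)^(1/2) ≈ 0.791.

0.791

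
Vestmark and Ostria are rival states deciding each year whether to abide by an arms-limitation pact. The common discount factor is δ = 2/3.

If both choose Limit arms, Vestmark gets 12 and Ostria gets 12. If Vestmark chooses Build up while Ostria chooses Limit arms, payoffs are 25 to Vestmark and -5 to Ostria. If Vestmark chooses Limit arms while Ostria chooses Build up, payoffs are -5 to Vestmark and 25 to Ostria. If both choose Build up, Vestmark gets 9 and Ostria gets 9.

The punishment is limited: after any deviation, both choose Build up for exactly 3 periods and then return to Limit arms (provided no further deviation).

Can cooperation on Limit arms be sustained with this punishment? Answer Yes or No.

No

A one-shot deviation gives 25 now, then 9 for 3 periods, then back to 12.
Gain from deviating: (25−12) today; loss: (12−9) in each of the next 3 periods.
No-deviation condition: (12−9)(δ+…+δ^3) ≥ 25−12, i.e. δ+…+δ^3 ≥ 13/3.
At δ = 2/3: δ+…+δ^3 = 1.4074 < 4.3333.
So cooperation is not sustainable.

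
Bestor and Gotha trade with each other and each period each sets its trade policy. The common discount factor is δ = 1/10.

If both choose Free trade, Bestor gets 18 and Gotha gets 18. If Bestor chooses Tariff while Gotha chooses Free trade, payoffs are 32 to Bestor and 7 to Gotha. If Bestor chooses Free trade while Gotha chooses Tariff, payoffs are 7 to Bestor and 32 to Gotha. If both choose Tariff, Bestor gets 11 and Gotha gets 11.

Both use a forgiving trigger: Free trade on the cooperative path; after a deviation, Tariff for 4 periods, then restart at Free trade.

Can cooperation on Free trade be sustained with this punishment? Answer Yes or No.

No

A one-shot deviation gives 32 now, then 11 for 4 periods, then back to 18.
Gain from deviating: (32−18) today; loss: (18−11) in each of the next 4 periods.
No-deviation condition: (18−11)(δ+…+δ^4) ≥ 32−18, i.e. δ+…+δ^4 ≥ 2.
At δ = 1/10: δ+…+δ^4 = 0.1111 < 2.0000.
So cooperation is not sustainable.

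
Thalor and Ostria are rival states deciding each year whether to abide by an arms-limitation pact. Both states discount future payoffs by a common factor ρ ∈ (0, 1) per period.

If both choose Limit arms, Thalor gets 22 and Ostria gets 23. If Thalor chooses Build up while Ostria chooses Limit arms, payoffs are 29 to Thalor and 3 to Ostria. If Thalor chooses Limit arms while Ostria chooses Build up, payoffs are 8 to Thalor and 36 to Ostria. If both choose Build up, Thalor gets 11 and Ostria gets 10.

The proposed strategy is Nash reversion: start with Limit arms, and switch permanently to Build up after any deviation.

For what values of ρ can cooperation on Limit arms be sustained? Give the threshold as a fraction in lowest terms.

1/2

Thalor: cooperation gives 22 each period; deviation gives 29 once then 11 forever.
  22/(1−ρ) ≥ 29 + 11ρ/(1−ρ) ⇒ ρ ≥ 7/18.
Ostria: cooperation gives 23 each period; deviation gives 36 once then 10 forever.
  ρ ≥ 13/26 = 1/2.
Both must hold, so the binding constraint is Ostria's: ρ ≥ 1/2.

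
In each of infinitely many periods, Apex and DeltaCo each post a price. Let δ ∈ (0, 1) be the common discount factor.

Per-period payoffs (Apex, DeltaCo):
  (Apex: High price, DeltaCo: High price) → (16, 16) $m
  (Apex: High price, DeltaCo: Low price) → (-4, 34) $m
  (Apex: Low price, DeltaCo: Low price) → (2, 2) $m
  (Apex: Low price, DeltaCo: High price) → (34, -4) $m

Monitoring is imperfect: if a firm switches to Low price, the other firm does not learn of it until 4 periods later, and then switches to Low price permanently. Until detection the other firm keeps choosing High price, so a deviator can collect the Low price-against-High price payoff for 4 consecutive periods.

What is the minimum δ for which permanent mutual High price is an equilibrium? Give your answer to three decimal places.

0.866

A deviator earns 34 for 4 periods, then 2 forever; cooperating earns 16 forever. Multiplying the IC by (1−δ):
16 ≥ 34(1−δ^4) + 2δ^4, so 32·δ^4 ≥ 18 and δ^4 ≥ 9/16.
δ ≥ (9/16)^(1/4) ≈ 0.866.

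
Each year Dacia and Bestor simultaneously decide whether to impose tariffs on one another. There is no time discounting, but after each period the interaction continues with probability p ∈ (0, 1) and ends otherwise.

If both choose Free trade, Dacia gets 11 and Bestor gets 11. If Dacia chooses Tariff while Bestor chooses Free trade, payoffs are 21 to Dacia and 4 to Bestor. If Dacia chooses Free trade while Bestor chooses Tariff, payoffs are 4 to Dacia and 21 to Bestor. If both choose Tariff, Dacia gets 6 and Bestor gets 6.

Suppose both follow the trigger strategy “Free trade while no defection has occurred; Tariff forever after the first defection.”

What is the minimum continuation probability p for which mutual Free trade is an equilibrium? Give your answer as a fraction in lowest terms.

2/3

With no time discounting, the continuation probability p plays the role of the discount factor.
Grim-trigger IC: 11/(1−p) ≥ 21 + 6p/(1−p) ⇒ p ≥ (21−11)/(21−6) = 2/3.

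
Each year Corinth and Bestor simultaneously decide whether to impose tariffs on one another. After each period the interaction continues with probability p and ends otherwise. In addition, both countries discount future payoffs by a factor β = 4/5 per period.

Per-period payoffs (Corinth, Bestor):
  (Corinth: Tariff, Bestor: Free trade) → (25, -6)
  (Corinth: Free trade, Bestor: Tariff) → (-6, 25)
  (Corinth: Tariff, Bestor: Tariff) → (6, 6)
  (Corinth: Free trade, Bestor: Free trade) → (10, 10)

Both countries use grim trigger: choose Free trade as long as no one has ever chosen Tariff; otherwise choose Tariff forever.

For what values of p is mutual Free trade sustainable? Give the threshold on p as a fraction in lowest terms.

75/76

With continuation probability p and discount β, the effective per-period discount factor is βp.
Grim-trigger IC: βp ≥ (25−10)/(25−6) = 15/19.
So p ≥ (15/19)/(4/5) = 75/76.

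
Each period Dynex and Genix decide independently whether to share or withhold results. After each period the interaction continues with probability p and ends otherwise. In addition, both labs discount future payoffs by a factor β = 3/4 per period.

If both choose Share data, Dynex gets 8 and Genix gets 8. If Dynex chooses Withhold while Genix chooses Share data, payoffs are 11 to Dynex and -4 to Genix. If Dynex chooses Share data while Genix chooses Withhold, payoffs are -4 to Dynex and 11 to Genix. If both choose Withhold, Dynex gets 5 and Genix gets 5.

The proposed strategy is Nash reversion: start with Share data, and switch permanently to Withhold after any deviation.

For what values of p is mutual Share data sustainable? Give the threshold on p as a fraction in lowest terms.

2/3

With continuation probability p and discount β, the effective per-period discount factor is βp.
Grim-trigger IC: βp ≥ (11−8)/(11−5) = 1/2.
So p ≥ (1/2)/(3/4) = 2/3.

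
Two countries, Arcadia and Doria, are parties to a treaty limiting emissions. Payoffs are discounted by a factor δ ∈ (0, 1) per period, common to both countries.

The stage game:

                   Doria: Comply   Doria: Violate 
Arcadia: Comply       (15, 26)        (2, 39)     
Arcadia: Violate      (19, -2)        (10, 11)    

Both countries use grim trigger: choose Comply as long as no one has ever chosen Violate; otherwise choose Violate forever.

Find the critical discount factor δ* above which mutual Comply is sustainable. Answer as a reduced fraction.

Arcadia: cooperation gives 15 each period; deviation gives 19 once then 10 forever.
  15/(1−δ) ≥ 19 + 10δ/(1−δ) ⇒ δ ≥ 4/9.
Doria: cooperation gives 26 each period; deviation gives 39 once then 11 forever.
  δ ≥ 13/28.
Both must hold, so the binding constraint is Doria's: δ ≥ 13/28.

13/28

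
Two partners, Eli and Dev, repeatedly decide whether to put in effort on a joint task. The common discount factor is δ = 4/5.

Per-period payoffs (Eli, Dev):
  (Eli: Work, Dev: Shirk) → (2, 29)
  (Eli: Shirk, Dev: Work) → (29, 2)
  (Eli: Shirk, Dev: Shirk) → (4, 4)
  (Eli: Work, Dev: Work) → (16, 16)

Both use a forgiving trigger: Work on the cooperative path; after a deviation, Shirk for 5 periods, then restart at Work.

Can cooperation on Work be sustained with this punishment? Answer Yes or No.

Yes

A one-shot deviation gives 29 now, then 4 for 5 periods, then back to 16.
Gain from deviating: (29−16) today; loss: (16−4) in each of the next 5 periods.
No-deviation condition: (16−4)(δ+…+δ^5) ≥ 29−16, i.e. δ+…+δ^5 ≥ 13/12.
At δ = 4/5: δ+…+δ^5 = 2.6893 ≥ 1.0833.
So cooperation is sustainable.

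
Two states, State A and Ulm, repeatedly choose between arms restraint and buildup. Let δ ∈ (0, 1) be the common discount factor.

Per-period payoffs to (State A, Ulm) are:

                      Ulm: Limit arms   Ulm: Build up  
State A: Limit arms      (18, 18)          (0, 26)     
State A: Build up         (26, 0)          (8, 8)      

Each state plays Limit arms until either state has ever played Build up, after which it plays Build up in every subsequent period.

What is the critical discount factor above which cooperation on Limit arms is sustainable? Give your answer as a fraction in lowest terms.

Cooperation forever yields 18 each period: 18/(1−δ).
Deviating yields 26 once, then 8 forever: 26 + 8δ/(1−δ).
No profitable deviation requires 18/(1−δ) ≥ 26 + 8δ/(1−δ).
Multiplying by (1−δ): 18 ≥ 26(1−δ) + 8δ = 26 − 18δ.
So 18δ ≥ 8, i.e. δ ≥ 8/18 = 4/9.

4/9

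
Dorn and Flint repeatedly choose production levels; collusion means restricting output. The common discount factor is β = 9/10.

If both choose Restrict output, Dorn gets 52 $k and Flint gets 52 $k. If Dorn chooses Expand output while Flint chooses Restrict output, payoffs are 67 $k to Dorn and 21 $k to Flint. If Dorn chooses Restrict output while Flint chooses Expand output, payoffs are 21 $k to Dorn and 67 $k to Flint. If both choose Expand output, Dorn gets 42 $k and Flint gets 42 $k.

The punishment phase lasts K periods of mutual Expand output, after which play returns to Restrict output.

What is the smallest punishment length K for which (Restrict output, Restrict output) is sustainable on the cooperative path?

2

No profitable deviation requires (52−42)(β+…+β^K) ≥ 67−52, i.e. β+…+β^K ≥ 3/2 ≈ 1.5000.
With β = 9/10, the partial sums are K=1: 0.9000, K=2: 1.7100.
K = 2 is the first length at which the sum reaches 1.5000.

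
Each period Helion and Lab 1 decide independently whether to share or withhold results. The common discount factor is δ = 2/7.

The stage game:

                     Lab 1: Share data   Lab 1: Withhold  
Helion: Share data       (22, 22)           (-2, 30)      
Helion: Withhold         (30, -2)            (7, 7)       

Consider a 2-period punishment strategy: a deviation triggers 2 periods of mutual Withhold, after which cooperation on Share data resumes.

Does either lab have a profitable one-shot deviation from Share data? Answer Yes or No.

Yes

A one-shot deviation gives 30 now, then 7 for 2 periods, then back to 22.
Gain from deviating: (30−22) today; loss: (22−7) in each of the next 2 periods.
No-deviation condition: (22−7)(δ+…+δ^2) ≥ 30−22, i.e. δ+…+δ^2 ≥ 8/15.
At δ = 2/7: δ+…+δ^2 = 0.3673 < 0.5333.
So cooperation is not sustainable.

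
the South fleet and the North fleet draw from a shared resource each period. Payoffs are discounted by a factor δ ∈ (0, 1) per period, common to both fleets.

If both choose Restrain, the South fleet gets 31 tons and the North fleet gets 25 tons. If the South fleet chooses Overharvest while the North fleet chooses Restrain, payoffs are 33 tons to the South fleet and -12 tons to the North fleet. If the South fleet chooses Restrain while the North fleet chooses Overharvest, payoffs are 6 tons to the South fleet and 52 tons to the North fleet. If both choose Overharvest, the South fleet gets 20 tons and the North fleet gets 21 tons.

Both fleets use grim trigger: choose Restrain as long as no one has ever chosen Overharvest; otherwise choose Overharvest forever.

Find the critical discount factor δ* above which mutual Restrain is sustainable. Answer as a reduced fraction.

27/31

For the South fleet: deviation gain 33−31 = 2, per-period punishment loss 31−20 = 11. IC gives δ ≥ 2/13.
For the North fleet: gain 27, loss 4 per period, so δ ≥ 27/31.
The tighter constraint is the North fleet's, so cooperation needs δ ≥ 27/31.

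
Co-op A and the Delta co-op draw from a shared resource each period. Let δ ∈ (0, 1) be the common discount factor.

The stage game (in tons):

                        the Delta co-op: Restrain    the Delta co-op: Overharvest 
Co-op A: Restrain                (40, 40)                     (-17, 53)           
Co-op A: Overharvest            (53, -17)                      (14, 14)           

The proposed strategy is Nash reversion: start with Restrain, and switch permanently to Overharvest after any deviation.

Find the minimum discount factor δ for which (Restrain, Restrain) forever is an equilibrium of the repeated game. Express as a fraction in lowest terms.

1/3

40/(1−δ) ≥ 53 + 14δ/(1−δ)
40 ≥ 53 − 39δ
δ ≥ 13/39 = 1/3.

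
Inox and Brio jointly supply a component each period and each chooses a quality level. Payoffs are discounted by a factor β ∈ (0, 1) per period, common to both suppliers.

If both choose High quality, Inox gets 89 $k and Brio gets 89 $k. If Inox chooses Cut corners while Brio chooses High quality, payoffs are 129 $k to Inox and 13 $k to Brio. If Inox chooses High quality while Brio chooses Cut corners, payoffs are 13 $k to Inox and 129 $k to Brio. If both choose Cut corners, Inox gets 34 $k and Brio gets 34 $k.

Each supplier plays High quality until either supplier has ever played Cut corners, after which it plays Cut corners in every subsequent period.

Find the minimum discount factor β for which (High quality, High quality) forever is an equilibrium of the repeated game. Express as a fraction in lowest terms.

Under grim trigger the critical discount factor is (T−C)/(T−P) with T = 129, C = 89, P = 34.
β* = (129−89)/(129−34) = 40/95 = 8/19.

8/19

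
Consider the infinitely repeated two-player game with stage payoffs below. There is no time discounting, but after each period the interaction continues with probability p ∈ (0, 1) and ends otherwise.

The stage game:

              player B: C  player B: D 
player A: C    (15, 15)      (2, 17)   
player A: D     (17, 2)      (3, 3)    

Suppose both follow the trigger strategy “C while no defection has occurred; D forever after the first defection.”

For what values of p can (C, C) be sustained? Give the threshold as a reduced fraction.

1/7

With no time discounting, the continuation probability p plays the role of the discount factor.
Grim-trigger IC: 15/(1−p) ≥ 17 + 3p/(1−p) ⇒ p ≥ (17−15)/(17−3) = 1/7.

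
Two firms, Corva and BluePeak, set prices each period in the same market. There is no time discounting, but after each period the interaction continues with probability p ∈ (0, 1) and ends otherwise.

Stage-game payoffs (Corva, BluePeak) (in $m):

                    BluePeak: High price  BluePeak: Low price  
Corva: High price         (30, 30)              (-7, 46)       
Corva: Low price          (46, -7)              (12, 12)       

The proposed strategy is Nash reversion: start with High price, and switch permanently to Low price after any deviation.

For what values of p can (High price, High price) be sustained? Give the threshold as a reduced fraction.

8/17

Expected cooperation value is 30 + p·30 + p²·30 + … = 30/(1−p); deviation gives 46 + p·12/(1−p).
30 ≥ 46(1−p) + 12p ⇒ 34p ≥ 16 ⇒ p ≥ 16/34 = 8/17.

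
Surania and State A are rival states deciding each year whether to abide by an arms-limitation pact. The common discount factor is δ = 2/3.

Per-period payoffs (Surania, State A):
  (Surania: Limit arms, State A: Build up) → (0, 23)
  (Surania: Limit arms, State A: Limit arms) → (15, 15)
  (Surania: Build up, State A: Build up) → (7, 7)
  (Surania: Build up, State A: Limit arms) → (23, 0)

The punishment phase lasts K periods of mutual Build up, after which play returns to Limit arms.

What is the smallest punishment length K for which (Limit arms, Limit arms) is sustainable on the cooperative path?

2

No profitable deviation requires (15−7)(δ+…+δ^K) ≥ 23−15, i.e. δ+…+δ^K ≥ 1 ≈ 1.0000.
With δ = 2/3, the partial sums are K=1: 0.6667, K=2: 1.1111.
K = 2 is the first length at which the sum reaches 1.0000.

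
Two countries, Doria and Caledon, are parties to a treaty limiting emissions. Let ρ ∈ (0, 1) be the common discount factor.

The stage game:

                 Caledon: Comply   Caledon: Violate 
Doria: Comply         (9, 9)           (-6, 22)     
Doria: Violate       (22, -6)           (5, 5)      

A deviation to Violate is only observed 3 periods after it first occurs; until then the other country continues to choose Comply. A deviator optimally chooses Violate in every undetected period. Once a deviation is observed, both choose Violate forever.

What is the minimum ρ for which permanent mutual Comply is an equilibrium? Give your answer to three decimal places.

Deviating for the 3 undetected periods gains 22−9 = 13 per period over cooperation, then loses 9−5 = 4 per period forever once punishment starts.
Gain: 13(1 + ρ + … + ρ^2); loss: 4·ρ^3/(1−ρ).
No profitable deviation ⇔ 13(1−ρ^3) ≤ 4·ρ^3, i.e. ρ^3 ≥ 13/(13+4) = 13/17.
Hence ρ ≥ (13/17)^(1/3) ≈ 0.914.

0.914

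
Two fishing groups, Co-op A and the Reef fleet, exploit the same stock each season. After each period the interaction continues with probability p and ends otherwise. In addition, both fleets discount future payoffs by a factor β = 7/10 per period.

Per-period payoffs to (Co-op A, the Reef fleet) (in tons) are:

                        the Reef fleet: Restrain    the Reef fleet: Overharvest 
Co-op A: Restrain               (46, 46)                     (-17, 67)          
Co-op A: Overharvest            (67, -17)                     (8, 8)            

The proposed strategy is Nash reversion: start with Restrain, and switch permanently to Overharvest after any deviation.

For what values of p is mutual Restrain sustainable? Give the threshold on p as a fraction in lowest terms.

30/59

With continuation probability p and discount β, the effective per-period discount factor is βp.
Grim-trigger IC: βp ≥ (67−46)/(67−8) = 21/59.
So p ≥ (21/59)/(7/10) = 30/59.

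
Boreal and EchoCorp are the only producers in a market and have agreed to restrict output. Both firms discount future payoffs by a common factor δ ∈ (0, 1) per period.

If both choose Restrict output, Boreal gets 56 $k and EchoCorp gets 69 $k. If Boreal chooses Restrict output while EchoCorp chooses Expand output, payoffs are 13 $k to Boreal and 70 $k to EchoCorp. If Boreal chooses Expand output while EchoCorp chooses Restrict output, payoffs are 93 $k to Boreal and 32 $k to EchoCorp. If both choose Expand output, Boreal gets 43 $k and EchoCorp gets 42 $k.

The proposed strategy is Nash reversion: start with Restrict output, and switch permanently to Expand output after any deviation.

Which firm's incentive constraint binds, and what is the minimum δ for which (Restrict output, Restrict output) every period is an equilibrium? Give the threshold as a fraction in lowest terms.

Boreal's threshold: (93−56)/(93−43) = 37/50.
EchoCorp's threshold: (70−69)/(70−42) = 1/28.
37/50 > 1/28, so Boreal binds and δ* = 37/50.

Boreal; δ ≥ 37/50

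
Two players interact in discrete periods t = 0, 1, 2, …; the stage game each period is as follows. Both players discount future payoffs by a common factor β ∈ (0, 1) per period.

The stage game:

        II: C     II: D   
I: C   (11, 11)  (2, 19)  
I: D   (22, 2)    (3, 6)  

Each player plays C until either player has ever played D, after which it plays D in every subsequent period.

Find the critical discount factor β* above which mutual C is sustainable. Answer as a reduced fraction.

For I: deviation gain 22−11 = 11, per-period punishment loss 11−3 = 8. IC gives β ≥ 11/19.
For II: gain 8, loss 5 per period, so β ≥ 8/13.
The tighter constraint is II's, so cooperation needs β ≥ 8/13.

8/13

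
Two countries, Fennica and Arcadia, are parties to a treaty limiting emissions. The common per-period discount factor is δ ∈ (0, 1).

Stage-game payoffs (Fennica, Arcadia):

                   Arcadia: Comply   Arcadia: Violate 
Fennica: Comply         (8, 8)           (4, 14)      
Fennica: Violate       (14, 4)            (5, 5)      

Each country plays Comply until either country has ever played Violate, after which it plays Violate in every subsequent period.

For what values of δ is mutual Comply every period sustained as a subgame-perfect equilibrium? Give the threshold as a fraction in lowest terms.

Under grim trigger the critical discount factor is (T−C)/(T−P) with T = 14, C = 8, P = 5.
δ* = (14−8)/(14−5) = 6/9 = 2/3.

2/3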